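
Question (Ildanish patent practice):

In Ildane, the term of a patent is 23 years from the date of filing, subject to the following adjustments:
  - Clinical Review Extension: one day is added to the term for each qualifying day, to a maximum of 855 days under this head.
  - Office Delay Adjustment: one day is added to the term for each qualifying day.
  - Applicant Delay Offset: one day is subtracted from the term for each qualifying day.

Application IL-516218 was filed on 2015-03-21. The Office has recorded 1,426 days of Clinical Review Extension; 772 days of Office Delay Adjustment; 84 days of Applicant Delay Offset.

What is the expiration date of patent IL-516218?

June 11, 2042

Base term: filing date + 23 years → 21 March 2038.
Clinical Review Extension: 1426 days claimed exceeds the 855-day cap, so +855 days → 23 July 2040.
Office Delay Adjustment: +772 days → 3 September 2042.
Applicant Delay Offset: −84 days → 11 June 2042.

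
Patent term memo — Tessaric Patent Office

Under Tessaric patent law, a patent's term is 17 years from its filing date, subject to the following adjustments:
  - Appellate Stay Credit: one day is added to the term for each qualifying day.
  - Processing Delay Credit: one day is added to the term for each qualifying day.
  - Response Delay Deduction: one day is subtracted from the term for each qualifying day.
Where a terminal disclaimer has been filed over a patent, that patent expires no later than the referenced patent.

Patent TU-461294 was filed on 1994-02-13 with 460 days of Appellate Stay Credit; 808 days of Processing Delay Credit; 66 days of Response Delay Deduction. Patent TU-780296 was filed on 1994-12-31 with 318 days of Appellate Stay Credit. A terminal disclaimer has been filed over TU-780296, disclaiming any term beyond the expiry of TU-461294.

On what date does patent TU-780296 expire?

November 13, 2012

Natural term of TU-780296:
  Base: filing + 17 years → 31 December 2011.
  Appellate Stay Credit: +318 days → 13 November 2012.
Expiry of referenced patent TU-461294:
  Base: filing + 17 years → 13 February 2011.
  Appellate Stay Credit: +460 days → 18 May 2012.
  Processing Delay Credit: +808 days → 4 August 2014.
  Response Delay Deduction: −66 days → 30 May 2014.
Terminal disclaimer: TU-780296 expires on the earlier of 13 November 2012 and 30 May 2014.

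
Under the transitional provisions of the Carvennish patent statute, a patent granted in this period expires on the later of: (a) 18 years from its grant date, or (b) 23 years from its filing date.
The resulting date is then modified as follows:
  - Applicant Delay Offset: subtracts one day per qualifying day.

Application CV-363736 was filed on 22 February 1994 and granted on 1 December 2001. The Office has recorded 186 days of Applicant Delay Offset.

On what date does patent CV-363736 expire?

(a) grant + 18 years → 1 December 2019.
(b) filing + 23 years → 22 February 2017.
Later of the two: 1 December 2019.
Applicant Delay Offset: −186 days → 29 May 2019.

2019-05-29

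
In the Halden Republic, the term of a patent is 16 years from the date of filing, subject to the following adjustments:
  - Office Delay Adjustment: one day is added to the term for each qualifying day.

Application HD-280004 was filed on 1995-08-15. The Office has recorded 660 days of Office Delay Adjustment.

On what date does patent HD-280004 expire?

June 5, 2013

Base term: filing date + 16 years → 15 August 2011.
Office Delay Adjustment: +660 days → 5 June 2013.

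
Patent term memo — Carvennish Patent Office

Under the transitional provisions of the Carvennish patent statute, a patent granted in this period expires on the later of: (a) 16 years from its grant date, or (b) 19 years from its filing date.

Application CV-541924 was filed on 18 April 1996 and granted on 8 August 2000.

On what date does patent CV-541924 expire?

(a) grant + 16 years → 8 August 2016.
(b) filing + 19 years → 18 April 2015.
Later of the two: 8 August 2016.

August 8, 2016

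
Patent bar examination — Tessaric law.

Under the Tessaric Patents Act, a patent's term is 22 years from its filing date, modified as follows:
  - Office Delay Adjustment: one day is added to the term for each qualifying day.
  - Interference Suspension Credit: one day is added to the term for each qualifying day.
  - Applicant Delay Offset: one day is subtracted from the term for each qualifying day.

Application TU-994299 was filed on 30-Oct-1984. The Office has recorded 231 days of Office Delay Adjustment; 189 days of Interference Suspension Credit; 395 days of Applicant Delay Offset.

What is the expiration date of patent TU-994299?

Base term: filing date + 22 years → 30 October 2006.
Office Delay Adjustment: +231 days → 18 June 2007.
Interference Suspension Credit: +189 days → 24 December 2007.
Applicant Delay Offset: −395 days → 24 November 2006.

November 24, 2006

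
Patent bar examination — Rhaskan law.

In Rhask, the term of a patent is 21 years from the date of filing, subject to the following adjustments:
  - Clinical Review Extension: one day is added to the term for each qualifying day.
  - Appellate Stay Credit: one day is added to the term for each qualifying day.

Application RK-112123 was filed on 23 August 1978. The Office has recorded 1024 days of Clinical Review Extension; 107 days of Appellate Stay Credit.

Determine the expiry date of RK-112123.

Base term: filing date + 21 years → 23 August 1999.
Clinical Review Extension: +1024 days → 12 June 2002.
Appellate Stay Credit: +107 days → 27 September 2002.

September 27, 2002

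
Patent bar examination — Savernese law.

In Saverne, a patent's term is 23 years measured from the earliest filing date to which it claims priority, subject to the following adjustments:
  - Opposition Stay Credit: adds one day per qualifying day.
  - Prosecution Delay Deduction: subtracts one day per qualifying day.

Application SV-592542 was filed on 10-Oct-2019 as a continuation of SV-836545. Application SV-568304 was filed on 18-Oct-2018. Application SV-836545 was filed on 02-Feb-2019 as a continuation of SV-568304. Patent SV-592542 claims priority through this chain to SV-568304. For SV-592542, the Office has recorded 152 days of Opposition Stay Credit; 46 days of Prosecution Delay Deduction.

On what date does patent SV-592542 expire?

2042-02-01

Earliest priority filing: 18 October 2018.
Base term: 18 October 2018 + 23 years → 18 October 2041.
Opposition Stay Credit: +152 days → 19 March 2042.
Prosecution Delay Deduction: −46 days → 1 February 2042.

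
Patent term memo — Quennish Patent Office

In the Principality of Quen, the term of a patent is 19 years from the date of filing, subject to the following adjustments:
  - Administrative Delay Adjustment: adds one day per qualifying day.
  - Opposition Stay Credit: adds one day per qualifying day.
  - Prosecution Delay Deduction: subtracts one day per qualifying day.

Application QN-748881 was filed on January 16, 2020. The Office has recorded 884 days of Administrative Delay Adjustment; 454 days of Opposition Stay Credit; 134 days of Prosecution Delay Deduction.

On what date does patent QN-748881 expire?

Base term: filing date + 19 years → 16 January 2039.
Administrative Delay Adjustment: +884 days → 18 June 2041.
Opposition Stay Credit: +454 days → 15 September 2042.
Prosecution Delay Deduction: −134 days → 4 May 2042.

2042-05-04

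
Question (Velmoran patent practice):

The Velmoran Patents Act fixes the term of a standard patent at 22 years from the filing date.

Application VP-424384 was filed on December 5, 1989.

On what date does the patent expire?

2011-12-05

Filing date + 22 years → 5 December 2011.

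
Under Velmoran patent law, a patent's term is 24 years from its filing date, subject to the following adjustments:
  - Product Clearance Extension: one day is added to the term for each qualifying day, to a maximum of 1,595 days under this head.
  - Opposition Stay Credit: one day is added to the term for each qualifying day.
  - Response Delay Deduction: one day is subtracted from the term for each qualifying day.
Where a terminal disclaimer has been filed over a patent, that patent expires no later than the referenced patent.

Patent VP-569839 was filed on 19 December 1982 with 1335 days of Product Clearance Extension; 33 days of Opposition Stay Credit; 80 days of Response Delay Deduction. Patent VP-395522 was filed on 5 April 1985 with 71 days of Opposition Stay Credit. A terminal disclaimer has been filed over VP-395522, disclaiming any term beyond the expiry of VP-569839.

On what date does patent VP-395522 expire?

2009-06-15

Natural term of VP-395522:
  Base: filing + 24 years → 5 April 2009.
  Opposition Stay Credit: +71 days → 15 June 2009.
Expiry of referenced patent VP-569839:
  Base: filing + 24 years → 19 December 2006.
  Product Clearance Extension: 1335 days (within the 1595-day cap) → +1335 days → 15 August 2010.
  Opposition Stay Credit: +33 days → 17 September 2010.
  Response Delay Deduction: −80 days → 29 June 2010.
Terminal disclaimer: VP-395522 expires on the earlier of 15 June 2009 and 29 June 2010.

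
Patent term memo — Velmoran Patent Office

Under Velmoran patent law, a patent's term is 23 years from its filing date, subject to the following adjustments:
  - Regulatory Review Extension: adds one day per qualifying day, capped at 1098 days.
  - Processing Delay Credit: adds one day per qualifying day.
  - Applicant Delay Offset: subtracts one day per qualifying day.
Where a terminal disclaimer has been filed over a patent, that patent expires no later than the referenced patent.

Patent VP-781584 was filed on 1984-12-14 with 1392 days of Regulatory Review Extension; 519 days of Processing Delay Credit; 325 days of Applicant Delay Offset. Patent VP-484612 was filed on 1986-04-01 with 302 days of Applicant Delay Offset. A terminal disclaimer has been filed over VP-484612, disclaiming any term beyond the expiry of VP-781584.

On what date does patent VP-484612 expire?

June 3, 2008

Natural term of VP-484612:
  Base: filing + 23 years → 1 April 2009.
  Applicant Delay Offset: −302 days → 3 June 2008.
Expiry of referenced patent VP-781584:
  Base: filing + 23 years → 14 December 2007.
  Regulatory Review Extension: 1392 days claimed exceeds the 1098-day cap, so +1098 days → 16 December 2010.
  Processing Delay Credit: +519 days → 18 May 2012.
  Applicant Delay Offset: −325 days → 28 June 2011.
Terminal disclaimer: VP-484612 expires on the earlier of 3 June 2008 and 28 June 2011.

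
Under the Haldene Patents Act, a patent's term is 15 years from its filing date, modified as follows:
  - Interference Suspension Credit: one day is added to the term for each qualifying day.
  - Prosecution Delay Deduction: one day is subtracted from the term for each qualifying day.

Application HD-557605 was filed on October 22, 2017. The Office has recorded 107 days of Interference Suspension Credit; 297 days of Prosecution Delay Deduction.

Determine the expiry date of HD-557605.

2032-04-15

Base term: filing date + 15 years → 22 October 2032.
Interference Suspension Credit: +107 days → 6 February 2033.
Prosecution Delay Deduction: −297 days → 15 April 2032.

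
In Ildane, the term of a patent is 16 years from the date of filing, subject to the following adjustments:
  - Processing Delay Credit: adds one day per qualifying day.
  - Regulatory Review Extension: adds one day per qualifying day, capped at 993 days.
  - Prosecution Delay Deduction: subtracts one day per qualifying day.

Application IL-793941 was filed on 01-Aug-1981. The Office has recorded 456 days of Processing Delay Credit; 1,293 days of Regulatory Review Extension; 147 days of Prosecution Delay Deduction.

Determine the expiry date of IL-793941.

2001-02-23

Base term: filing date + 16 years → 1 August 1997.
Processing Delay Credit: +456 days → 31 October 1998.
Regulatory Review Extension: 1293 days claimed exceeds the 993-day cap, so +993 days → 20 July 2001.
Prosecution Delay Deduction: −147 days → 23 February 2001.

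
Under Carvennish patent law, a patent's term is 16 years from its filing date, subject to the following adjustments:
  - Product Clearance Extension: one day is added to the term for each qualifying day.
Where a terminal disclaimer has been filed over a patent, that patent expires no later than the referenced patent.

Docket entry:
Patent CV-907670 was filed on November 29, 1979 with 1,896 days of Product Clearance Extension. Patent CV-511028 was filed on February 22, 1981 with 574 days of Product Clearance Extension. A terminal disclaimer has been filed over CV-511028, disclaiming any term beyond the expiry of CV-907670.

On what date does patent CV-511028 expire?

1998-09-19

Natural term of CV-511028:
  Base: filing + 16 years → 22 February 1997.
  Product Clearance Extension: +574 days → 19 September 1998.
Expiry of referenced patent CV-907670:
  Base: filing + 16 years → 29 November 1995.
  Product Clearance Extension: +1896 days → 6 February 2001.
Terminal disclaimer: CV-511028 expires on the earlier of 19 September 1998 and 6 February 2001.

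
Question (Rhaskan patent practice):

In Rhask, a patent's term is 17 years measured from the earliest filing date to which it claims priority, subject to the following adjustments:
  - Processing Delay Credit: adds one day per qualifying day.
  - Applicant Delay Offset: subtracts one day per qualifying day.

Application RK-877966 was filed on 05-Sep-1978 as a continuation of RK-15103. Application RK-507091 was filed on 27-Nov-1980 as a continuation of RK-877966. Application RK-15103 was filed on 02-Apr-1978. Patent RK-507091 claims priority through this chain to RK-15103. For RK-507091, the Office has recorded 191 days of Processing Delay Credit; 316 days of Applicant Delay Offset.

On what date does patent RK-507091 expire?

November 28, 1994

Earliest priority filing: 2 April 1978.
Base term: 2 April 1978 + 17 years → 2 April 1995.
Processing Delay Credit: +191 days → 10 October 1995.
Applicant Delay Offset: −316 days → 28 November 1994.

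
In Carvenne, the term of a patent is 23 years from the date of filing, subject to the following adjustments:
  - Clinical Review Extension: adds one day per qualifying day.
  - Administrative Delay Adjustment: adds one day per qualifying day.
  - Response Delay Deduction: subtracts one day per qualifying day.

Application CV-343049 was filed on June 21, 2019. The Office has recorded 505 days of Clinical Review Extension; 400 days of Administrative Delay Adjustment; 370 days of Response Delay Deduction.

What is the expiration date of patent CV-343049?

Base term: filing date + 23 years → 21 June 2042.
Clinical Review Extension: +505 days → 8 November 2043.
Administrative Delay Adjustment: +400 days → 12 December 2044.
Response Delay Deduction: −370 days → 8 December 2043.

2043-12-08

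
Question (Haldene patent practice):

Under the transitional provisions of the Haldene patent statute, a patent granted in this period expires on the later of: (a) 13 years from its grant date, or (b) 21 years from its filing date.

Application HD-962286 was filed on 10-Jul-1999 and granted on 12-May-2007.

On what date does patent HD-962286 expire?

2020-07-10

(a) grant + 13 years → 12 May 2020.
(b) filing + 21 years → 10 July 2020.
Later of the two: 10 July 2020.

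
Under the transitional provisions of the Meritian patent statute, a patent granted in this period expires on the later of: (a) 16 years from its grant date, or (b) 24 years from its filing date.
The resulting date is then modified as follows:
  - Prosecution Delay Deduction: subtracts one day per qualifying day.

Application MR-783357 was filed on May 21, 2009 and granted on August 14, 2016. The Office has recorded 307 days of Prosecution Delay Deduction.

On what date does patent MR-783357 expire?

(a) grant + 16 years → 14 August 2032.
(b) filing + 24 years → 21 May 2033.
Later of the two: 21 May 2033.
Prosecution Delay Deduction: −307 days → 18 July 2032.

2032-07-18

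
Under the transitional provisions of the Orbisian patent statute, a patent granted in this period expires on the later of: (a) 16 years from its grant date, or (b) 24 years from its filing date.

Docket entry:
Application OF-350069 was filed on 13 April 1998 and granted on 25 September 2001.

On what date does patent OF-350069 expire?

(a) grant + 16 years → 25 September 2017.
(b) filing + 24 years → 13 April 2022.
Later of the two: 13 April 2022.

2022-04-13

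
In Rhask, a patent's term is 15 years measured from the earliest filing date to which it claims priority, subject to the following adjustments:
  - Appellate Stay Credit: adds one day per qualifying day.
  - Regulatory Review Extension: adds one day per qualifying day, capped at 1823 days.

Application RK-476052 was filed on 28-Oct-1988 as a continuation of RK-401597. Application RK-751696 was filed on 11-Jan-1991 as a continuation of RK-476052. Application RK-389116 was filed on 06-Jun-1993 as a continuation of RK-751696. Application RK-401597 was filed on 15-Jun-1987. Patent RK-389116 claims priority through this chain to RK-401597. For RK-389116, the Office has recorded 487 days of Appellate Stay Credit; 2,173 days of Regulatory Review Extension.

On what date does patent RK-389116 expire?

2008-10-11

Earliest priority filing: 15 June 1987.
Base term: 15 June 1987 + 15 years → 15 June 2002.
Appellate Stay Credit: +487 days → 15 October 2003.
Regulatory Review Extension: 2173 days claimed exceeds the 1823-day cap, so +1823 days → 11 October 2008.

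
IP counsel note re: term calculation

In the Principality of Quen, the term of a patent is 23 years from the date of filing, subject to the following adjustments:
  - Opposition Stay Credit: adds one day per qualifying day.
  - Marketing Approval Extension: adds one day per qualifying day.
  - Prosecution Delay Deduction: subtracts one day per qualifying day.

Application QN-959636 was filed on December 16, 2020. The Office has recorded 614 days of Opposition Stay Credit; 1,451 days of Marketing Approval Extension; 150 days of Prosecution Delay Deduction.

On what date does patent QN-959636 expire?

Base term: filing date + 23 years → 16 December 2043.
Opposition Stay Credit: +614 days → 21 August 2045.
Marketing Approval Extension: +1451 days → 11 August 2049.
Prosecution Delay Deduction: −150 days → 14 March 2049.

March 14, 2049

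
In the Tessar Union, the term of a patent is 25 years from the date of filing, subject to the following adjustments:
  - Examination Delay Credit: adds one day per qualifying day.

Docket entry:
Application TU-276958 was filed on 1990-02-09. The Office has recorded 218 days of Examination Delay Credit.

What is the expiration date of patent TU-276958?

September 15, 2015

Base term: filing date + 25 years → 9 February 2015.
Examination Delay Credit: +218 days → 15 September 2015.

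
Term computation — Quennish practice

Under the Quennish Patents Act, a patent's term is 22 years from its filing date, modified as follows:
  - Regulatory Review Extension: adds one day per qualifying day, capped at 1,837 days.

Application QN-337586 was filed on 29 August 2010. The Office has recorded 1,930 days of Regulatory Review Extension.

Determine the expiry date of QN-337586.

Base term: filing date + 22 years → 29 August 2032.
Regulatory Review Extension: 1930 days claimed exceeds the 1837-day cap, so +1837 days → 9 September 2037.

2037-09-09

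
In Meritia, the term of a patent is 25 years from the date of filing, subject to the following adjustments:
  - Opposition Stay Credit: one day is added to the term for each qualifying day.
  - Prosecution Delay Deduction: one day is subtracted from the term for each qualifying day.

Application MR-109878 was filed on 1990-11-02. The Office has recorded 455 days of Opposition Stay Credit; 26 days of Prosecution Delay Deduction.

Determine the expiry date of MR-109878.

Base term: filing date + 25 years → 2 November 2015.
Opposition Stay Credit: +455 days → 30 January 2017.
Prosecution Delay Deduction: −26 days → 4 January 2017.

2017-01-04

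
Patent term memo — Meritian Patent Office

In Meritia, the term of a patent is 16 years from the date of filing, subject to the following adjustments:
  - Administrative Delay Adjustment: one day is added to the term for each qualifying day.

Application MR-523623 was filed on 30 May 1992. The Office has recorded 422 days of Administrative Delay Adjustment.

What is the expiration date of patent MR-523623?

Base term: filing date + 16 years → 30 May 2008.
Administrative Delay Adjustment: +422 days → 26 July 2009.

2009-07-26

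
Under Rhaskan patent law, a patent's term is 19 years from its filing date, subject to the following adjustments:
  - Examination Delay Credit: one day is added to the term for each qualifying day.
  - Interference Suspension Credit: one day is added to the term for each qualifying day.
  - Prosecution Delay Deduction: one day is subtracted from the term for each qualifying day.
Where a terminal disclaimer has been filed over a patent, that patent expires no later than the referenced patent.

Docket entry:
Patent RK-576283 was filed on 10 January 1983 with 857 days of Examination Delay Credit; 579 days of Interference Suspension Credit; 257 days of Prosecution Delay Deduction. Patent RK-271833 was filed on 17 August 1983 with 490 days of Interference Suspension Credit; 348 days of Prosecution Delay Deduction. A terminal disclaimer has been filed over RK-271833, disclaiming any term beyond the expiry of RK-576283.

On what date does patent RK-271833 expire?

2003-01-06

Natural term of RK-271833:
  Base: filing + 19 years → 17 August 2002.
  Interference Suspension Credit: +490 days → 20 December 2003.
  Prosecution Delay Deduction: −348 days → 6 January 2003.
Expiry of referenced patent RK-576283:
  Base: filing + 19 years → 10 January 2002.
  Examination Delay Credit: +857 days → 16 May 2004.
  Interference Suspension Credit: +579 days → 16 December 2005.
  Prosecution Delay Deduction: −257 days → 3 April 2005.
Terminal disclaimer: RK-271833 expires on the earlier of 6 January 2003 and 3 April 2005.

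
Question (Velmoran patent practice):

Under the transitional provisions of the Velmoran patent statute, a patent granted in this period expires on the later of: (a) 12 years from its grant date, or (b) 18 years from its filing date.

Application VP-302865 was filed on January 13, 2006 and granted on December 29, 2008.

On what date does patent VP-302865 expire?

2024-01-13

(a) grant + 12 years → 29 December 2020.
(b) filing + 18 years → 13 January 2024.
Later of the two: 13 January 2024.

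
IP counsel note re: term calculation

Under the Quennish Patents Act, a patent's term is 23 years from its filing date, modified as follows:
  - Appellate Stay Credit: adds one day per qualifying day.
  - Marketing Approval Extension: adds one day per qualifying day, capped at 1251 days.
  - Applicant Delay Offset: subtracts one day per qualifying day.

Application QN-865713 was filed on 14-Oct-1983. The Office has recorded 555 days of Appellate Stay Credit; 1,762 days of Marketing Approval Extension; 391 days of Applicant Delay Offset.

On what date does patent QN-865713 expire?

2010-08-29

Base term: filing date + 23 years → 14 October 2006.
Appellate Stay Credit: +555 days → 21 April 2008.
Marketing Approval Extension: 1762 days claimed exceeds the 1251-day cap, so +1251 days → 24 September 2011.
Applicant Delay Offset: −391 days → 29 August 2010.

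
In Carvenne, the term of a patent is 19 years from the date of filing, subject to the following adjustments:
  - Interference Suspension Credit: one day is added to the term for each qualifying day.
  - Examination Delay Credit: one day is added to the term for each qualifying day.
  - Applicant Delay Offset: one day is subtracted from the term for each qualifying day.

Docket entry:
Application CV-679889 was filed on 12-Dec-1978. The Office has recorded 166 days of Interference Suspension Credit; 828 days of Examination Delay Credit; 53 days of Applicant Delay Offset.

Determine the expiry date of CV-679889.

Base term: filing date + 19 years → 12 December 1997.
Interference Suspension Credit: +166 days → 27 May 1998.
Examination Delay Credit: +828 days → 1 September 2000.
Applicant Delay Offset: −53 days → 10 July 2000.

July 10, 2000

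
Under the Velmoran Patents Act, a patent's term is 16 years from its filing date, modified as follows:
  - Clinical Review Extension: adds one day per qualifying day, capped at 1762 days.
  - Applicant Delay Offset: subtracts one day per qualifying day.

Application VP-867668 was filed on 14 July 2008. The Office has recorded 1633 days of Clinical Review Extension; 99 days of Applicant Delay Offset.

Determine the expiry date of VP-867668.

Base term: filing date + 16 years → 14 July 2024.
Clinical Review Extension: 1633 days (within the 1762-day cap) → +1633 days → 2 January 2029.
Applicant Delay Offset: −99 days → 25 September 2028.

2028-09-25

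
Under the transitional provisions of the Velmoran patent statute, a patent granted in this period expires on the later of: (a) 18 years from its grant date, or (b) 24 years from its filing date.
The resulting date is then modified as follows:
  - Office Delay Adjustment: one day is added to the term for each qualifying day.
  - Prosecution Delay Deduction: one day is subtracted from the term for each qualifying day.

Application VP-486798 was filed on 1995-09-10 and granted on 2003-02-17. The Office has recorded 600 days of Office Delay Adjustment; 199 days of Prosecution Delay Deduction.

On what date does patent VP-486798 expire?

(a) grant + 18 years → 17 February 2021.
(b) filing + 24 years → 10 September 2019.
Later of the two: 17 February 2021.
Office Delay Adjustment: +600 days → 10 October 2022.
Prosecution Delay Deduction: −199 days → 25 March 2022.

2022-03-25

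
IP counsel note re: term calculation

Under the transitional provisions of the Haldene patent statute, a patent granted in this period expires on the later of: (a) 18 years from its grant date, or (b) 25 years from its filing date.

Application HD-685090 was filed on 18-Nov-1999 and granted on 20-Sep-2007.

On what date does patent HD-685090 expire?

2025-09-20

(a) grant + 18 years → 20 September 2025.
(b) filing + 25 years → 18 November 2024.
Later of the two: 20 September 2025.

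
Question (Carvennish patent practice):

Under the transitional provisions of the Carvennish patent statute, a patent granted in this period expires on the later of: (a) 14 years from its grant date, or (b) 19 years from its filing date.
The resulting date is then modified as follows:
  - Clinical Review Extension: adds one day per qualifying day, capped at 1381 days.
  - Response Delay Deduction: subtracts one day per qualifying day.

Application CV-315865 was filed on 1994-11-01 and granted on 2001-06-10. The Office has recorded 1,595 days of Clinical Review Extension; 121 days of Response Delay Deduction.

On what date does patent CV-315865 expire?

2018-11-21

(a) grant + 14 years → 10 June 2015.
(b) filing + 19 years → 1 November 2013.
Later of the two: 10 June 2015.
Clinical Review Extension: 1595 days claimed exceeds the 1381-day cap, so +1381 days → 22 March 2019.
Response Delay Deduction: −121 days → 21 November 2018.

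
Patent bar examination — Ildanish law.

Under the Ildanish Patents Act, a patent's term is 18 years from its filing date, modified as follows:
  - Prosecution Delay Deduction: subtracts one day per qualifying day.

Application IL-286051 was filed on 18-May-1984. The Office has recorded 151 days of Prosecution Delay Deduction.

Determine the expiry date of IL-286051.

2001-12-18

Base term: filing date + 18 years → 18 May 2002.
Prosecution Delay Deduction: −151 days → 18 December 2001.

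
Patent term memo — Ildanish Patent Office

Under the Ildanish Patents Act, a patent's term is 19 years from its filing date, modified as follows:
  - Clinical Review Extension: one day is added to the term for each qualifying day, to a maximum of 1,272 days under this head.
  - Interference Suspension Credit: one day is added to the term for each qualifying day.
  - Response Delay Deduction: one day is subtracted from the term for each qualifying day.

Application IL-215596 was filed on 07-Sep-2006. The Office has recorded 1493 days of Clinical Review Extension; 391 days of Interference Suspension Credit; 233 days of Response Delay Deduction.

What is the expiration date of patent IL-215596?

Base term: filing date + 19 years → 7 September 2025.
Clinical Review Extension: 1493 days claimed exceeds the 1272-day cap, so +1272 days → 2 March 2029.
Interference Suspension Credit: +391 days → 28 March 2030.
Response Delay Deduction: −233 days → 7 August 2029.

2029-08-07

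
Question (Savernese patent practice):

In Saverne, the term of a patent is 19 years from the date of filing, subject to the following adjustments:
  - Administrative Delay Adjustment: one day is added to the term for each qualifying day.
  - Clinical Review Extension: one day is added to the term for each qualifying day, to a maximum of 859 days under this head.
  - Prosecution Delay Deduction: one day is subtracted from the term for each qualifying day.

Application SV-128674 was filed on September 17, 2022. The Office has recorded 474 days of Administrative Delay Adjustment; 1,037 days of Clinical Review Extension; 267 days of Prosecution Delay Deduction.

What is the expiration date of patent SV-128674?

Base term: filing date + 19 years → 17 September 2041.
Administrative Delay Adjustment: +474 days → 4 January 2043.
Clinical Review Extension: 1037 days claimed exceeds the 859-day cap, so +859 days → 12 May 2045.
Prosecution Delay Deduction: −267 days → 18 August 2044.

August 18, 2044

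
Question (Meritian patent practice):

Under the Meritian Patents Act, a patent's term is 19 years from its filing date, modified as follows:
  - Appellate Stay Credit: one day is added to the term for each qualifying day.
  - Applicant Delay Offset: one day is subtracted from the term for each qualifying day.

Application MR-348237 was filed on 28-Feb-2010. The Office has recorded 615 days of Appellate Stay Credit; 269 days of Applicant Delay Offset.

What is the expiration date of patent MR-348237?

2030-02-09

Base term: filing date + 19 years → 28 February 2029.
Appellate Stay Credit: +615 days → 5 November 2030.
Applicant Delay Offset: −269 days → 9 February 2030.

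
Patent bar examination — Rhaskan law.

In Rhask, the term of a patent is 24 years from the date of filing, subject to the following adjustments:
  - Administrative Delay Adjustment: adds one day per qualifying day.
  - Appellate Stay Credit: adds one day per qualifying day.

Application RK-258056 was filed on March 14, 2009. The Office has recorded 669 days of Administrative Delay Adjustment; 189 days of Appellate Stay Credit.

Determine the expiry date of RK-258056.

Base term: filing date + 24 years → 14 March 2033.
Administrative Delay Adjustment: +669 days → 12 January 2035.
Appellate Stay Credit: +189 days → 20 July 2035.

July 20, 2035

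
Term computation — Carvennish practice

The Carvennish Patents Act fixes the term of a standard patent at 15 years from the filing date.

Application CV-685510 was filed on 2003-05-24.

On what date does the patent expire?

2018-05-24

Filing date + 15 years → 24 May 2018.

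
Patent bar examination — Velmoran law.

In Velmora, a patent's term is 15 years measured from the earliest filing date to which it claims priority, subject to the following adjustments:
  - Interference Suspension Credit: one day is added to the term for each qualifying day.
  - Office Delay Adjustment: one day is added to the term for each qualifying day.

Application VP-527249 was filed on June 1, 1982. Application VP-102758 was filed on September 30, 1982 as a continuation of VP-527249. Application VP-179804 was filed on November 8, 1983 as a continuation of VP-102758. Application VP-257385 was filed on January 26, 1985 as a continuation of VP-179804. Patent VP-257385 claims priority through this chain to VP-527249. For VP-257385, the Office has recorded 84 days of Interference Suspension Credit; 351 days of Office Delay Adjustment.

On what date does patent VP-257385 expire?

Earliest priority filing: 1 June 1982.
Base term: 1 June 1982 + 15 years → 1 June 1997.
Interference Suspension Credit: +84 days → 24 August 1997.
Office Delay Adjustment: +351 days → 10 August 1998.

August 10, 1998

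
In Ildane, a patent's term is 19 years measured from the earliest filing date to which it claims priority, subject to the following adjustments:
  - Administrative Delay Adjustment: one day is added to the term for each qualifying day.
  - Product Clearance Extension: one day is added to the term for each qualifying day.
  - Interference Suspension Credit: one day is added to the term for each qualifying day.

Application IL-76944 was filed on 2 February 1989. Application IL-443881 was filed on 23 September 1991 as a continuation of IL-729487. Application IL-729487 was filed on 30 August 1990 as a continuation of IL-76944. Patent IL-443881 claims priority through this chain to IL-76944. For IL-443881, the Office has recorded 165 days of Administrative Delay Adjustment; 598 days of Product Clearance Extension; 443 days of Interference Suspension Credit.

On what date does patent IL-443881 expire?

Earliest priority filing: 2 February 1989.
Base term: 2 February 1989 + 19 years → 2 February 2008.
Administrative Delay Adjustment: +165 days → 16 July 2008.
Product Clearance Extension: +598 days → 6 March 2010.
Interference Suspension Credit: +443 days → 23 May 2011.

2011-05-23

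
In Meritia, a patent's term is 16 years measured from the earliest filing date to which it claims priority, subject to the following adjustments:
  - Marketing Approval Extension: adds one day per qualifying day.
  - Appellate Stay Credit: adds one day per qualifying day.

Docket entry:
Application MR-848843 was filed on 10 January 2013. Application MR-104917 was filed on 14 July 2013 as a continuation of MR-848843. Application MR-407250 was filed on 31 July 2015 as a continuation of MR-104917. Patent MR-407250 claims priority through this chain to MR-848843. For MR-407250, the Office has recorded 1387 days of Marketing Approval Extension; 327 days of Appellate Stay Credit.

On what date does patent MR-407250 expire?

Earliest priority filing: 10 January 2013.
Base term: 10 January 2013 + 16 years → 10 January 2029.
Marketing Approval Extension: +1387 days → 28 October 2032.
Appellate Stay Credit: +327 days → 20 September 2033.

2033-09-20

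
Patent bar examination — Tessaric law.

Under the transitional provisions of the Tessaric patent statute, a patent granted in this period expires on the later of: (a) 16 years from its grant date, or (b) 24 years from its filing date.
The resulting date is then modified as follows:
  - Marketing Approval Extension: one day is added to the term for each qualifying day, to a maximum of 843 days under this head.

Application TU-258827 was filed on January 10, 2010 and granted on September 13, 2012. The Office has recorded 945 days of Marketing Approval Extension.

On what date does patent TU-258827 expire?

May 2, 2036

(a) grant + 16 years → 13 September 2028.
(b) filing + 24 years → 10 January 2034.
Later of the two: 10 January 2034.
Marketing Approval Extension: 945 days claimed exceeds the 843-day cap, so +843 days → 2 May 2036.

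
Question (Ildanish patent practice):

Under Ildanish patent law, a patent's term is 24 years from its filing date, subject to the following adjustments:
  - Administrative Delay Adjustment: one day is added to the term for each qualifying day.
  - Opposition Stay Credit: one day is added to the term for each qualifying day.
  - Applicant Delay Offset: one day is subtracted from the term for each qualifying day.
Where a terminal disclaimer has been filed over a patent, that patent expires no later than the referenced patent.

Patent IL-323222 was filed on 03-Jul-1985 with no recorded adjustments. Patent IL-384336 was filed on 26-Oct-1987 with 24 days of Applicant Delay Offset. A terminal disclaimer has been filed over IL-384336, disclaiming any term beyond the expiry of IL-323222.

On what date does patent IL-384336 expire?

July 3, 2009

Natural term of IL-384336:
  Base: filing + 24 years → 26 October 2011.
  Applicant Delay Offset: −24 days → 2 October 2011.
Expiry of referenced patent IL-323222:
  Base: filing + 24 years → 3 July 2009.
Terminal disclaimer: IL-384336 expires on the earlier of 2 October 2011 and 3 July 2009.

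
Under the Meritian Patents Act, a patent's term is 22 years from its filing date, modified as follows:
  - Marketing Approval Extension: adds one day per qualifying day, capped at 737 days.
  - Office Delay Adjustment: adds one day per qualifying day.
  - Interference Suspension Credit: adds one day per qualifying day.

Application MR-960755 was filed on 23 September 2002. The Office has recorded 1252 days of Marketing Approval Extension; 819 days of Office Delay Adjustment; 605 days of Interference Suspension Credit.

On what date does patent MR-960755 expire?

Base term: filing date + 22 years → 23 September 2024.
Marketing Approval Extension: 1252 days claimed exceeds the 737-day cap, so +737 days → 30 September 2026.
Office Delay Adjustment: +819 days → 27 December 2028.
Interference Suspension Credit: +605 days → 24 August 2030.

August 24, 2030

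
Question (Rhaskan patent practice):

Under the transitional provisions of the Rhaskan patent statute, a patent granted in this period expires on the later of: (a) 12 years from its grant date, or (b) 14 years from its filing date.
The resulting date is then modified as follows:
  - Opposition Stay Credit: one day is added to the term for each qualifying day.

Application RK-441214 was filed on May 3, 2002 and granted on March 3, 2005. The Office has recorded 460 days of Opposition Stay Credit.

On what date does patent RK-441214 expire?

(a) grant + 12 years → 3 March 2017.
(b) filing + 14 years → 3 May 2016.
Later of the two: 3 March 2017.
Opposition Stay Credit: +460 days → 6 June 2018.

June 6, 2018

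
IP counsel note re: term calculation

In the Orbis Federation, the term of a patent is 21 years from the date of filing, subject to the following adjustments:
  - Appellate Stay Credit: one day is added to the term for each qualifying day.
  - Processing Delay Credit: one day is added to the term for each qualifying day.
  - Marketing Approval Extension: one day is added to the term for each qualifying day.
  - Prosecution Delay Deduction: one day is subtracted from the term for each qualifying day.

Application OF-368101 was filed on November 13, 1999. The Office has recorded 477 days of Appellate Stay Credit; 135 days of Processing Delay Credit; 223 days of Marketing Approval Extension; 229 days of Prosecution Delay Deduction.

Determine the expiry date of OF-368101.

Base term: filing date + 21 years → 13 November 2020.
Appellate Stay Credit: +477 days → 5 March 2022.
Processing Delay Credit: +135 days → 18 July 2022.
Marketing Approval Extension: +223 days → 26 February 2023.
Prosecution Delay Deduction: −229 days → 12 July 2022.

July 12, 2022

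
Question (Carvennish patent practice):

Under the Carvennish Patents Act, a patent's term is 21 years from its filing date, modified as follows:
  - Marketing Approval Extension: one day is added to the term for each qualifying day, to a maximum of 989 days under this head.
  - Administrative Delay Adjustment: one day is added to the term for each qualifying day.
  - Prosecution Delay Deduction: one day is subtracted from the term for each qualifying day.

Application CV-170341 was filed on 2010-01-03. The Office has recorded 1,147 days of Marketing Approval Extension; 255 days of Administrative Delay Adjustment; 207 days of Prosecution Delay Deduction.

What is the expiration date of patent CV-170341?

Base term: filing date + 21 years → 3 January 2031.
Marketing Approval Extension: 1147 days claimed exceeds the 989-day cap, so +989 days → 18 September 2033.
Administrative Delay Adjustment: +255 days → 31 May 2034.
Prosecution Delay Deduction: −207 days → 5 November 2033.

November 5, 2033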